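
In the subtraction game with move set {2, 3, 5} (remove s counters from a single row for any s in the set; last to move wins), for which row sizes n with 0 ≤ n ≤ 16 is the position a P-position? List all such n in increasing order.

0, 1, 7, 8, 14, 15

Compute g(0), g(1), … for moves {2, 3, 5}:
k:     0  1  2  3  4  5  6  7  8  9 10 11 12 13 14 15 16
g(k):  0  0  1  1  2  2  3  0  0  1  1  2  2  3  0  0  1
The P-positions (g = 0) in 0..16 are 0, 1, 7, 8, 14, 15.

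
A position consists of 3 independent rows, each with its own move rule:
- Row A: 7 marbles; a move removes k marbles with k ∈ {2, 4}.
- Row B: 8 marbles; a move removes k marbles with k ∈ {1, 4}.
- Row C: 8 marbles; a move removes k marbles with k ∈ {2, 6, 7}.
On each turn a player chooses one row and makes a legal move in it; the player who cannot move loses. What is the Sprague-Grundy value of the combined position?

Grundy values for row A (subtraction set {2, 4}):
k:     0  1  2  3  4  5  6  7
g(k):  0  0  1  1  2  2  0  0
So g(7) = 0.
Build the Grundy sequence for row B with g(k) = mex{g(k−s) : s ∈ {1, 4}, s ≤ k}:
g(0) = mex{} = 0
g(1) = mex{0} = 1
g(2) = mex{1} = 0
g(3) = mex{0} = 1
g(4) = mex{0,1} = 2
g(5) = mex{1,2} = 0
g(6) = mex{0} = 1
g(7) = mex{1} = 0
g(8) = mex{0,2} = 1
So g(8) = 1.
Build the Grundy sequence for row C with g(k) = mex{g(k−s) : s ∈ {2, 6, 7}, s ≤ k}:
k:     0  1  2  3  4  5  6  7  8
g(k):  0  0  1  1  0  0  1  1  2
So g(8) = 2.
The value of a disjunctive sum is the nim-sum of the parts.
Combined value = 0 ⊕ 1 ⊕ 2 = 3.

3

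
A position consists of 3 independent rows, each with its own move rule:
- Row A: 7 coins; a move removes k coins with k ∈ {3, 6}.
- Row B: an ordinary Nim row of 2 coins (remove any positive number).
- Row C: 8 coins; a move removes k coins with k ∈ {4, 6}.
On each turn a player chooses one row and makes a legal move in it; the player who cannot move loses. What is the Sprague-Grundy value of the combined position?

2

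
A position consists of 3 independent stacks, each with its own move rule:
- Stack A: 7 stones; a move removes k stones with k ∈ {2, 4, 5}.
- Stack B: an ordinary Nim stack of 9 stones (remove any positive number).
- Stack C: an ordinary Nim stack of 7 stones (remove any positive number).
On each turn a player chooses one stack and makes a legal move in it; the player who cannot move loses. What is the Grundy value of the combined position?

Build the Grundy sequence for stack A with g(k) = mex{g(k−s) : s ∈ {2, 4, 5}, s ≤ k}:
k:     0  1  2  3  4  5  6  7
g(k):  0  0  1  1  2  2  3  0
So g(7) = 0.
Stack B is a plain Nim stack of size 9, so its Grundy value is 9.
Stack C is a plain Nim stack of size 7, so its Grundy value is 7.
The value of a disjunctive sum is the nim-sum of the parts.
Combined value = 0 ⊕ 9 ⊕ 7 = 14.

14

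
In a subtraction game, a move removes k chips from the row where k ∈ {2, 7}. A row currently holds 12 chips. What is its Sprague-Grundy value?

1

Grundy values for subtraction set {2, 7}:
g(0) = mex{} = 0
g(1) = mex{} = 0
g(2) = mex{0} = 1
g(3) = mex{0} = 1
g(4) = mex{1} = 0
g(5) = mex{1} = 0
g(6) = mex{0} = 1
g(7) = mex{0} = 1
g(8) = mex{0,1} = 2
g(9) = mex{1} = 0
g(10) = mex{1,2} = 0
g(11) = mex{0} = 1
g(12) = mex{0} = 1
So g(12) = 1.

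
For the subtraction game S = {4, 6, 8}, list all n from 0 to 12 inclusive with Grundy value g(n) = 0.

Build the Grundy sequence with g(k) = mex{g(k−s) : s ∈ {4, 6, 8}, s ≤ k}:
k:     0  1  2  3  4  5  6  7  8  9 10 11 12
g(k):  0  0  0  0  1  1  1  1  2  2  2  2  0
The P-positions (g = 0) in 0..12 are 0, 1, 2, 3, 12.

0, 1, 2, 3, 12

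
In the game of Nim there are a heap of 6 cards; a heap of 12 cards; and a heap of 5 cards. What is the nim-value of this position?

15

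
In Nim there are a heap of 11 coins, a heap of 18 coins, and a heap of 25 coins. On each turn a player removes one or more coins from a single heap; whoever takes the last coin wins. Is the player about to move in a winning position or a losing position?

In binary:
  01011  (11)
  10010  (18)
  11001  (25)
  -----
  00000  (0)
The nim-sum is 0, so this is a P-position: the player to move is in a losing position under optimal play.

Losing position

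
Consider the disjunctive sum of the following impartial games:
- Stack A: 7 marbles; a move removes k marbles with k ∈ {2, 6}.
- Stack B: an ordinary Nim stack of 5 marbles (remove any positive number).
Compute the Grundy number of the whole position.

4

For stack A, compute g(0), g(1), … with moves {2, 6}:
g(0) = mex{} = 0
g(1) = mex{} = 0
g(2) = mex{0} = 1
g(3) = mex{0} = 1
g(4) = mex{1} = 0
g(5) = mex{1} = 0
g(6) = mex{0} = 1
g(7) = mex{0} = 1
So g(7) = 1.
Stack B is a plain Nim stack of size 5, so its Grundy value is 5.
By the Sprague-Grundy theorem, the Grundy value of a sum of independent games is the XOR of the component values.
Combined value = 1 XOR 5 = 4.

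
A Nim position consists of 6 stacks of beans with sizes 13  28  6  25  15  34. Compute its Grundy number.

Compute the nim-sum pairwise:
13 ⊕ 28 = 17
17 ⊕ 6 = 23
23 ⊕ 25 = 14
14 ⊕ 15 = 1
1 ⊕ 34 = 35

35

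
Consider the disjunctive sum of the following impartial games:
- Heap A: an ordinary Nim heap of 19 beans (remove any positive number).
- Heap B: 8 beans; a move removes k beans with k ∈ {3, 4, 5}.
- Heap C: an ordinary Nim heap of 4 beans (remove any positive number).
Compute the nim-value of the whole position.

Heap A is a plain Nim heap of size 19, so its Grundy value is 19.
Grundy values for heap B (subtraction set {3, 4, 5}):
k:     0  1  2  3  4  5  6  7  8
g(k):  0  0  0  1  1  1  2  2  0
So g(8) = 0.
Heap C is a plain Nim heap of size 4, so its Grundy value is 4.
The value of a disjunctive sum is the nim-sum of the parts.
Combined value = 19 XOR 0 XOR 4 = 23.

23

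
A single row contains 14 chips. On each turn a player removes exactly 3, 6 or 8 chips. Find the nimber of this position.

1

Grundy values for subtraction set {3, 6, 8}:
k:     0  1  2  3  4  5  6  7  8  9 10 11 12 13 14
g(k):  0  0  0  1  1  1  2  2  2  3  3  0  0  0  1
So g(14) = 1.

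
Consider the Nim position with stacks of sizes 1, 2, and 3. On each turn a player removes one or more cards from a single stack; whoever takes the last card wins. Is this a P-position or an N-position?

P-position

Compute the nim-sum pairwise:
1 XOR 2 = 3
3 XOR 3 = 0
The nim-sum is 0, so this is a P-position: the player to move is in a losing position under optimal play.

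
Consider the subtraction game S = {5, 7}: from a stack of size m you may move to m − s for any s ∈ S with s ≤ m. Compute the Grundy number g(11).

2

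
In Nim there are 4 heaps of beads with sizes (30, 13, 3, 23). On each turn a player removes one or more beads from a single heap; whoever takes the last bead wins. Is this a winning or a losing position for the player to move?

Winning position

Compute the nim-sum pairwise:
30 ^ 13 = 19
19 ^ 3 = 16
16 ^ 23 = 7
The nim-sum is 7 ≠ 0, so this is an N-position: the player to move can win.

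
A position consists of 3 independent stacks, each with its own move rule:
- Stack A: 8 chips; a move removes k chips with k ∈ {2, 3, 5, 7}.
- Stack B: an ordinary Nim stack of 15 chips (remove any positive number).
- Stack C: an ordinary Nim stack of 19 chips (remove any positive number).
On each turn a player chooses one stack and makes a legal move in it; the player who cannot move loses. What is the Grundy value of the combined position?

24

For stack A, compute g(0), g(1), … with moves {2, 3, 5, 7}:
k:     0  1  2  3  4  5  6  7  8
g(k):  0  0  1  1  2  2  3  3  4
So g(8) = 4.
Stack B is a plain Nim stack of size 15, so its Grundy value is 15.
Stack C is a plain Nim stack of size 19, so its Grundy value is 19.
The value of a disjunctive sum is the nim-sum of the parts.
Combined value = 4 XOR 15 XOR 19 = 24.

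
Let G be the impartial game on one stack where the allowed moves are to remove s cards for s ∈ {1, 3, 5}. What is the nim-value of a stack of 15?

Build the Grundy sequence with g(k) = mex{g(k−s) : s ∈ {1, 3, 5}, s ≤ k}:
k:     0  1  2  3  4  5  6  7  8  9 10 11 12 13 14 15
g(k):  0  1  0  1  0  1  0  1  0  1  0  1  0  1  0  1
So g(15) = 1.

1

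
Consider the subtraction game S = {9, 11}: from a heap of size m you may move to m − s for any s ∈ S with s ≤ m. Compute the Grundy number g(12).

1

Build the Grundy sequence with g(k) = mex{g(k−s) : s ∈ {9, 11}, s ≤ k}:
k:     0  1  2  3  4  5  6  7  8  9 10 11 12
g(k):  0  0  0  0  0  0  0  0  0  1  1  1  1
So g(12) = 1.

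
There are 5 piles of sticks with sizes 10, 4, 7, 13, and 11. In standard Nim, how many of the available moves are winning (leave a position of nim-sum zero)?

3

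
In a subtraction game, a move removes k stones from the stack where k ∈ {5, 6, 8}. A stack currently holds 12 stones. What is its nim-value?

2

Build the Grundy sequence with g(k) = mex{g(k−s) : s ∈ {5, 6, 8}, s ≤ k}:
g(0) = mex{} = 0
g(1) = mex{} = 0
g(2) = mex{} = 0
g(3) = mex{} = 0
g(4) = mex{} = 0
g(5) = mex{0} = 1
g(6) = mex{0} = 1
g(7) = mex{0} = 1
g(8) = mex{0} = 1
g(9) = mex{0} = 1
g(10) = mex{0,1} = 2
g(11) = mex{0,1} = 2
g(12) = mex{0,1} = 2
So g(12) = 2.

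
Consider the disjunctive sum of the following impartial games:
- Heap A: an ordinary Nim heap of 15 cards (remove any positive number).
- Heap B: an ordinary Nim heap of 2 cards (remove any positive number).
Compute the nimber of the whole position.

13

Heap A is a plain Nim heap of size 15, so its Grundy value is 15.
Heap B is a plain Nim heap of size 2, so its Grundy value is 2.
The value of a disjunctive sum is the nim-sum of the parts.
Combined value = 15 XOR 2 = 13.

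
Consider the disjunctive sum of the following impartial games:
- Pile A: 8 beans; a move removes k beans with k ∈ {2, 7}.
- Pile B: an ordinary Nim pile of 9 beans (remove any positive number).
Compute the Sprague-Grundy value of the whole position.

For pile A, compute g(0), g(1), … with moves {2, 7}:
g(0) = mex{} = 0
g(1) = mex{} = 0
g(2) = mex{0} = 1
g(3) = mex{0} = 1
g(4) = mex{1} = 0
g(5) = mex{1} = 0
g(6) = mex{0} = 1
g(7) = mex{0} = 1
g(8) = mex{0,1} = 2
So g(8) = 2.
Pile B is a plain Nim pile of size 9, so its Grundy value is 9.
By the Sprague-Grundy theorem, the Grundy value of a sum of independent games is the XOR of the component values.
Combined value = 2 XOR 9 = 11.

11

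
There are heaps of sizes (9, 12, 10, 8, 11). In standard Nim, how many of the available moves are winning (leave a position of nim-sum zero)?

In binary:
  1001  (9)
  1100  (12)
  1010  (10)
  1000  (8)
  1011  (11)
  ----
  1100  (12)
The overall nim-sum is X = 12. A heap of size p has a winning move iff p XOR X < p (reduce it to p XOR X).
  9: 9 XOR 12 = 5 < 9 — winning move (to 5).
  12: 12 XOR 12 = 0 < 12 — winning move (to 0).
  10: 10 XOR 12 = 6 < 10 — winning move (to 6).
  8: 8 XOR 12 = 4 < 8 — winning move (to 4).
  11: 11 XOR 12 = 7 < 11 — winning move (to 7).
That gives 5 winning moves.

5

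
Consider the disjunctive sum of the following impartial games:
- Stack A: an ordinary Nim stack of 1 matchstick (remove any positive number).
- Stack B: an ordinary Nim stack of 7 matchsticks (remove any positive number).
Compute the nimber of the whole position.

Stack A is a plain Nim stack of size 1, so its Grundy value is 1.
Stack B is a plain Nim stack of size 7, so its Grundy value is 7.
By the Sprague-Grundy theorem, the Grundy value of a sum of independent games is the XOR of the component values.
Combined value = 1 XOR 7 = 6.

6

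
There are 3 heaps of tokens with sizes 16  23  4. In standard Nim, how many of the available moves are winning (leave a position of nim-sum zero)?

1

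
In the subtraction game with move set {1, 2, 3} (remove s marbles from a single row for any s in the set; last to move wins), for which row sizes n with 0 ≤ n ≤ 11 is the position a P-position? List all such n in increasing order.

0, 4, 8

Grundy values for subtraction set {1, 2, 3}:
g(0) = mex{} = 0
g(1) = mex{0} = 1
g(2) = mex{0,1} = 2
g(3) = mex{0,1,2} = 3
g(4) = mex{1,2,3} = 0
g(5) = mex{0,2,3} = 1
g(6) = mex{0,1,3} = 2
g(7) = mex{0,1,2} = 3
g(8) = mex{1,2,3} = 0
g(9) = mex{0,2,3} = 1
g(10) = mex{0,1,3} = 2
g(11) = mex{0,1,2} = 3
The P-positions (g = 0) in 0..11 are 0, 4, 8.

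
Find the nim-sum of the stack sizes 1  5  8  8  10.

14

Compute the nim-sum pairwise:
1 ⊕ 5 = 4
4 ⊕ 8 = 12
12 ⊕ 8 = 4
4 ⊕ 10 = 14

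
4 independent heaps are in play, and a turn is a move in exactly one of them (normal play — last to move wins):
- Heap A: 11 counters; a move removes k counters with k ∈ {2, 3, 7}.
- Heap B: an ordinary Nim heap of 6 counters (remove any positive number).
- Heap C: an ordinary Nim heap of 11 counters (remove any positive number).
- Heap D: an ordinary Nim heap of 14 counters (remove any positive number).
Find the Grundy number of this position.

3

Build the Grundy sequence for heap A with g(k) = mex{g(k−s) : s ∈ {2, 3, 7}, s ≤ k}:
g(0) = mex{} = 0
g(1) = mex{} = 0
g(2) = mex{0} = 1
g(3) = mex{0} = 1
g(4) = mex{0,1} = 2
g(5) = mex{1} = 0
g(6) = mex{1,2} = 0
g(7) = mex{0,2} = 1
g(8) = mex{0} = 1
g(9) = mex{0,1} = 2
g(10) = mex{1} = 0
g(11) = mex{1,2} = 0
So g(11) = 0.
Heap B is a plain Nim heap of size 6, so its Grundy value is 6.
Heap C is a plain Nim heap of size 11, so its Grundy value is 11.
Heap D is a plain Nim heap of size 14, so its Grundy value is 14.
The value of a disjunctive sum is the nim-sum of the parts.
Combined value = 0 XOR 6 XOR 11 XOR 14 = 3.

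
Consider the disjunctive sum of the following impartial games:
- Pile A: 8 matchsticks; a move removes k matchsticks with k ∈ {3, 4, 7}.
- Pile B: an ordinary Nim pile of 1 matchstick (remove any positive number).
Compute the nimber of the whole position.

Build the Grundy sequence for pile A with g(k) = mex{g(k−s) : s ∈ {3, 4, 7}, s ≤ k}:
k:     0  1  2  3  4  5  6  7  8
g(k):  0  0  0  1  1  1  2  2  2
So g(8) = 2.
Pile B is a plain Nim pile of size 1, so its Grundy value is 1.
By the Sprague-Grundy theorem, the Grundy value of a sum of independent games is the XOR of the component values.
Combined value = 2 ⊕ 1 = 3.

3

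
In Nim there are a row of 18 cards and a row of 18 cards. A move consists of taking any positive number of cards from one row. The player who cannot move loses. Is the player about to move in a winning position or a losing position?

Nim-sum: 18 ⊕ 18 = 0.
The nim-sum is 0, so this is a P-position: the player to move is in a losing position under optimal play.

Losing position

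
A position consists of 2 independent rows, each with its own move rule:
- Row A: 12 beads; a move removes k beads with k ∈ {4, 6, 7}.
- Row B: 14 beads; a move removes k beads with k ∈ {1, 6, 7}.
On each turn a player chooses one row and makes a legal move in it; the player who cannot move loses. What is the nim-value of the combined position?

0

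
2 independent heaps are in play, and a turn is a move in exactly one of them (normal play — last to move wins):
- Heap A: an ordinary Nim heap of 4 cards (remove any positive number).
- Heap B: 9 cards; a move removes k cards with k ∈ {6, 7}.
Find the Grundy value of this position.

Heap A is a plain Nim heap of size 4, so its Grundy value is 4.
Grundy values for heap B (subtraction set {6, 7}):
g(0) = mex{} = 0
g(1) = mex{} = 0
g(2) = mex{} = 0
g(3) = mex{} = 0
g(4) = mex{} = 0
g(5) = mex{} = 0
g(6) = mex{0} = 1
g(7) = mex{0} = 1
g(8) = mex{0} = 1
g(9) = mex{0} = 1
So g(9) = 1.
The value of a disjunctive sum is the nim-sum of the parts.
Combined value = 4 ⊕ 1 = 5.

5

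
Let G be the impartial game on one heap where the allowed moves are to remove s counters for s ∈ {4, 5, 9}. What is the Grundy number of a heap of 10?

Grundy values for subtraction set {4, 5, 9}:
g(0) = mex{} = 0
g(1) = mex{} = 0
g(2) = mex{} = 0
g(3) = mex{} = 0
g(4) = mex{0} = 1
g(5) = mex{0} = 1
g(6) = mex{0} = 1
g(7) = mex{0} = 1
g(8) = mex{0,1} = 2
g(9) = mex{0,1} = 2
g(10) = mex{0,1} = 2
So g(10) = 2.

2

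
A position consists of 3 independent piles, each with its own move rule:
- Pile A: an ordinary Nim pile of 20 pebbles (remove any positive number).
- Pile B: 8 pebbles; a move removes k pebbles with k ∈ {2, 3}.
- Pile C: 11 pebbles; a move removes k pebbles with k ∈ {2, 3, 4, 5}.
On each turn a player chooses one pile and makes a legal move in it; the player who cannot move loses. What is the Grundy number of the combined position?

Pile A is a plain Nim pile of size 20, so its Grundy value is 20.
For pile B, compute g(0), g(1), … with moves {2, 3}:
k:     0  1  2  3  4  5  6  7  8
g(k):  0  0  1  1  2  0  0  1  1
So g(8) = 1.
Grundy values for pile C (subtraction set {2, 3, 4, 5}):
k:     0  1  2  3  4  5  6  7  8  9 10 11
g(k):  0  0  1  1  2  2  3  0  0  1  1  2
So g(11) = 2.
The value of a disjunctive sum is the nim-sum of the parts.
Combined value = 20 XOR 1 XOR 2 = 23.

23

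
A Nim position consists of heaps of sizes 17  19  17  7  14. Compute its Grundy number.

26

Nim-sum: 17 ⊕ 19 ⊕ 17 ⊕ 7 ⊕ 14 = 26.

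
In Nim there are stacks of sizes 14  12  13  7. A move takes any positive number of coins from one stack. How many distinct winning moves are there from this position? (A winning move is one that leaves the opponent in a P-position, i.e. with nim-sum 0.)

3

Compute the nim-sum pairwise:
14 ⊕ 12 = 2
2 ⊕ 13 = 15
15 ⊕ 7 = 8
The overall nim-sum is X = 8. A stack of size p has a winning move iff p XOR X < p (reduce it to p XOR X).
  14: 14 XOR 8 = 6 < 14 — winning move (to 6).
  12: 12 XOR 8 = 4 < 12 — winning move (to 4).
  13: 13 XOR 8 = 5 < 13 — winning move (to 5).
  7: 7 XOR 8 = 15 ≥ 7 — no move.
That gives 3 winning moves.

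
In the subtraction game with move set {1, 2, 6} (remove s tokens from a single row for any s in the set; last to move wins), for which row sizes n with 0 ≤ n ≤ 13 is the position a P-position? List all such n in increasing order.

Build the Grundy sequence with g(k) = mex{g(k−s) : s ∈ {1, 2, 6}, s ≤ k}:
k:     0  1  2  3  4  5  6  7  8  9 10 11 12 13
g(k):  0  1  2  0  1  2  3  0  1  2  0  1  2  3
The P-positions (g = 0) in 0..13 are 0, 3, 7, 10.

0, 3, 7, 10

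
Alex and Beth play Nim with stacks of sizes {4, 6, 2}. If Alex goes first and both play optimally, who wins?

Beth wins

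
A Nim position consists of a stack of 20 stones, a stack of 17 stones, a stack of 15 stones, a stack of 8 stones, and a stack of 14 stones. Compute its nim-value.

Compute the nim-sum pairwise:
20 ^ 17 = 5
5 ^ 15 = 10
10 ^ 8 = 2
2 ^ 14 = 12

12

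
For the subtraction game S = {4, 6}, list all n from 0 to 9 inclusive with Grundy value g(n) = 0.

0, 1, 2, 3

Compute g(0), g(1), … for moves {4, 6}:
g(0) = mex{} = 0
g(1) = mex{} = 0
g(2) = mex{} = 0
g(3) = mex{} = 0
g(4) = mex{0} = 1
g(5) = mex{0} = 1
g(6) = mex{0} = 1
g(7) = mex{0} = 1
g(8) = mex{0,1} = 2
g(9) = mex{0,1} = 2
The P-positions (g = 0) in 0..9 are 0, 1, 2, 3.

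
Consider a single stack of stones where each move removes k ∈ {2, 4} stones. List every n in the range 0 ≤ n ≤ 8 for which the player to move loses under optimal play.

0, 1, 6, 7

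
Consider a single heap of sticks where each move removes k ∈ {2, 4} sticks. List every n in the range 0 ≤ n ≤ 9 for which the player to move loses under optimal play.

Grundy values for subtraction set {2, 4}:
g(0) = mex{} = 0
g(1) = mex{} = 0
g(2) = mex{0} = 1
g(3) = mex{0} = 1
g(4) = mex{0,1} = 2
g(5) = mex{0,1} = 2
g(6) = mex{1,2} = 0
g(7) = mex{1,2} = 0
g(8) = mex{0,2} = 1
g(9) = mex{0,2} = 1
The P-positions (g = 0) in 0..9 are 0, 1, 6, 7.

0, 1, 6, 7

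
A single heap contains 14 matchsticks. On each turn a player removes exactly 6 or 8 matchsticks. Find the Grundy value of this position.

Build the Grundy sequence with g(k) = mex{g(k−s) : s ∈ {6, 8}, s ≤ k}:
g(0) = mex{} = 0
g(1) = mex{} = 0
g(2) = mex{} = 0
g(3) = mex{} = 0
g(4) = mex{} = 0
g(5) = mex{} = 0
g(6) = mex{0} = 1
g(7) = mex{0} = 1
g(8) = mex{0} = 1
g(9) = mex{0} = 1
g(10) = mex{0} = 1
g(11) = mex{0} = 1
g(12) = mex{0,1} = 2
g(13) = mex{0,1} = 2
g(14) = mex{1} = 0
So g(14) = 0.

0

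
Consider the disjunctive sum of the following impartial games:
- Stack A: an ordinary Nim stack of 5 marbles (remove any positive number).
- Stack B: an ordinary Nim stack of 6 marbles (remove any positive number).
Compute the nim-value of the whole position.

Stack A is a plain Nim stack of size 5, so its Grundy value is 5.
Stack B is a plain Nim stack of size 6, so its Grundy value is 6.
The value of a disjunctive sum is the nim-sum of the parts.
Combined value = 5 ⊕ 6 = 3.

3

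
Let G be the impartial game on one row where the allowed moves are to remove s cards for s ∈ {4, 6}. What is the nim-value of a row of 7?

1

Compute g(0), g(1), … for moves {4, 6}:
g(0) = mex{} = 0
g(1) = mex{} = 0
g(2) = mex{} = 0
g(3) = mex{} = 0
g(4) = mex{0} = 1
g(5) = mex{0} = 1
g(6) = mex{0} = 1
g(7) = mex{0} = 1
So g(7) = 1.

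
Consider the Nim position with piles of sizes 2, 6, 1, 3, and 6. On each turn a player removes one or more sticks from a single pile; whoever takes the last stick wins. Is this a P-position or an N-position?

P-position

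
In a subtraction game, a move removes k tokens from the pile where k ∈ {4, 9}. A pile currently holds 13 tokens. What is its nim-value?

Build the Grundy sequence with g(k) = mex{g(k−s) : s ∈ {4, 9}, s ≤ k}:
k:     0  1  2  3  4  5  6  7  8  9 10 11 12 13
g(k):  0  0  0  0  1  1  1  1  0  2  2  2  1  0
So g(13) = 0.

0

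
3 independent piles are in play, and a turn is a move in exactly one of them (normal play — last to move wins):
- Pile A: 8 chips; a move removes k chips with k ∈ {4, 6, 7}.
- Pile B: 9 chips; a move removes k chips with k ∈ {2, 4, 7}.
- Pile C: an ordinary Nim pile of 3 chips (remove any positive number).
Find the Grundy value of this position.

For pile A, compute g(0), g(1), … with moves {4, 6, 7}:
g(0) = mex{} = 0
g(1) = mex{} = 0
g(2) = mex{} = 0
g(3) = mex{} = 0
g(4) = mex{0} = 1
g(5) = mex{0} = 1
g(6) = mex{0} = 1
g(7) = mex{0} = 1
g(8) = mex{0,1} = 2
So g(8) = 2.
Build the Grundy sequence for pile B with g(k) = mex{g(k−s) : s ∈ {2, 4, 7}, s ≤ k}:
g(0) = mex{} = 0
g(1) = mex{} = 0
g(2) = mex{0} = 1
g(3) = mex{0} = 1
g(4) = mex{0,1} = 2
g(5) = mex{0,1} = 2
g(6) = mex{1,2} = 0
g(7) = mex{0,1,2} = 3
g(8) = mex{0,2} = 1
g(9) = mex{1,2,3} = 0
So g(9) = 0.
Pile C is a plain Nim pile of size 3, so its Grundy value is 3.
The value of a disjunctive sum is the nim-sum of the parts.
Combined value = 2 ⊕ 0 ⊕ 3 = 1.

1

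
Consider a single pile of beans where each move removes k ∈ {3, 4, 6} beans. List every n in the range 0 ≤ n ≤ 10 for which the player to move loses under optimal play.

Build the Grundy sequence with g(k) = mex{g(k−s) : s ∈ {3, 4, 6}, s ≤ k}:
k:     0  1  2  3  4  5  6  7  8  9 10
g(k):  0  0  0  1  1  1  2  2  2  0  0
The P-positions (g = 0) in 0..10 are 0, 1, 2, 9, 10.

0, 1, 2, 9, 10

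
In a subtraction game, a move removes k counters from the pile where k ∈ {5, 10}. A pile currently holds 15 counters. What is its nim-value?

Grundy values for subtraction set {5, 10}:
k:     0  1  2  3  4  5  6  7  8  9 10 11 12 13 14 15
g(k):  0  0  0  0  0  1  1  1  1  1  2  2  2  2  2  0
So g(15) = 0.

0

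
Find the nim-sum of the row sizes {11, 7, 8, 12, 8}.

0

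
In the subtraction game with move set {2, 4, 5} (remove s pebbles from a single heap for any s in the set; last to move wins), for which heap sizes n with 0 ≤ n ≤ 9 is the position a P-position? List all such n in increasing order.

0, 1, 7, 8

Grundy values for subtraction set {2, 4, 5}:
g(0) = mex{} = 0
g(1) = mex{} = 0
g(2) = mex{0} = 1
g(3) = mex{0} = 1
g(4) = mex{0,1} = 2
g(5) = mex{0,1} = 2
g(6) = mex{0,1,2} = 3
g(7) = mex{1,2} = 0
g(8) = mex{1,2,3} = 0
g(9) = mex{0,2} = 1
The P-positions (g = 0) in 0..9 are 0, 1, 7, 8.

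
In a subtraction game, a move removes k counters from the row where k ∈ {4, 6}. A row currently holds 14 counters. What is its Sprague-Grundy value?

1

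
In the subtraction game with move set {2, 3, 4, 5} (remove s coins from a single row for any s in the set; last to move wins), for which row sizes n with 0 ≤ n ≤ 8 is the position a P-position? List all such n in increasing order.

0, 1, 7, 8

Grundy values for subtraction set {2, 3, 4, 5}:
k:     0  1  2  3  4  5  6  7  8
g(k):  0  0  1  1  2  2  3  0  0
The P-positions (g = 0) in 0..8 are 0, 1, 7, 8.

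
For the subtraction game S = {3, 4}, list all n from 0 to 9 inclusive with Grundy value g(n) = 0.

0, 1, 2, 7, 8, 9

Grundy values for subtraction set {3, 4}:
k:     0  1  2  3  4  5  6  7  8  9
g(k):  0  0  0  1  1  1  2  0  0  0
The P-positions (g = 0) in 0..9 are 0, 1, 2, 7, 8, 9.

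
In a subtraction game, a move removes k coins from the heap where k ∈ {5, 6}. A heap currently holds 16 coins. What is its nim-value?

1

Compute g(0), g(1), … for moves {5, 6}:
k:     0  1  2  3  4  5  6  7  8  9 10 11 12 13 14 15 16
g(k):  0  0  0  0  0  1  1  1  1  1  2  0  0  0  0  0  1
So g(16) = 1.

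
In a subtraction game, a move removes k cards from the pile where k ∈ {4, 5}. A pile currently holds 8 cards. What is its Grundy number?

2

Grundy values for subtraction set {4, 5}:
g(0) = mex{} = 0
g(1) = mex{} = 0
g(2) = mex{} = 0
g(3) = mex{} = 0
g(4) = mex{0} = 1
g(5) = mex{0} = 1
g(6) = mex{0} = 1
g(7) = mex{0} = 1
g(8) = mex{0,1} = 2
So g(8) = 2.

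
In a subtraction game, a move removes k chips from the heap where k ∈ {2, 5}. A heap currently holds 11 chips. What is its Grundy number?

0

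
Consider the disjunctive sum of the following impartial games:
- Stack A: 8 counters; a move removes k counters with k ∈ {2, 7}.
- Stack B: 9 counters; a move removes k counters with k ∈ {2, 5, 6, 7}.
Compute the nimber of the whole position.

0

Build the Grundy sequence for stack A with g(k) = mex{g(k−s) : s ∈ {2, 7}, s ≤ k}:
k:     0  1  2  3  4  5  6  7  8
g(k):  0  0  1  1  0  0  1  1  2
So g(8) = 2.
For stack B, compute g(0), g(1), … with moves {2, 5, 6, 7}:
g(0) = mex{} = 0
g(1) = mex{} = 0
g(2) = mex{0} = 1
g(3) = mex{0} = 1
g(4) = mex{1} = 0
g(5) = mex{0,1} = 2
g(6) = mex{0} = 1
g(7) = mex{0,1,2} = 3
g(8) = mex{0,1} = 2
g(9) = mex{0,1,3} = 2
So g(9) = 2.
The value of a disjunctive sum is the nim-sum of the parts.
Combined value = 2 ⊕ 2 = 0.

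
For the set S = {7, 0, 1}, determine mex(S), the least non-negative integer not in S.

The values 0, 1 are all present; 2 is the first non-negative integer missing from the set.

2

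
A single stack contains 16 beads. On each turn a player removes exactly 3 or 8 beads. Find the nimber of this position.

Build the Grundy sequence with g(k) = mex{g(k−s) : s ∈ {3, 8}, s ≤ k}:
k:     0  1  2  3  4  5  6  7  8  9 10 11 12 13 14 15 16
g(k):  0  0  0  1  1  1  0  0  2  1  1  0  0  0  1  1  1
So g(16) = 1.

1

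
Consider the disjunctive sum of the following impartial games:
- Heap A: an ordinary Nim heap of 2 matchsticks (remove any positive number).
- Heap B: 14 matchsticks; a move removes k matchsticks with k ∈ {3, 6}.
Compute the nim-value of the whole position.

3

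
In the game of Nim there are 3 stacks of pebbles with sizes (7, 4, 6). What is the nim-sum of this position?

Write each in binary and XOR column by column:
  111  (7)
  100  (4)
  110  (6)
  ---
  101  (5)

5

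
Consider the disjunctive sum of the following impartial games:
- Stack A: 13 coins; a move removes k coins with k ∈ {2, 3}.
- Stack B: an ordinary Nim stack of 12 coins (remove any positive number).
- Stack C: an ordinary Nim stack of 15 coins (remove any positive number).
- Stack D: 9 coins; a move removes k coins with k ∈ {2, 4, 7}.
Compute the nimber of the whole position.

For stack A, compute g(0), g(1), … with moves {2, 3}:
k:     0  1  2  3  4  5  6  7  8  9 10 11 12 13
g(k):  0  0  1  1  2  0  0  1  1  2  0  0  1  1
So g(13) = 1.
Stack B is a plain Nim stack of size 12, so its Grundy value is 12.
Stack C is a plain Nim stack of size 15, so its Grundy value is 15.
Grundy values for stack D (subtraction set {2, 4, 7}):
k:     0  1  2  3  4  5  6  7  8  9
g(k):  0  0  1  1  2  2  0  3  1  0
So g(9) = 0.
The value of a disjunctive sum is the nim-sum of the parts.
Combined value = 1 XOR 12 XOR 15 XOR 0 = 2.

2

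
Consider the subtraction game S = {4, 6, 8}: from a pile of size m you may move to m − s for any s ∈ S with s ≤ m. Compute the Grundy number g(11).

2

Build the Grundy sequence with g(k) = mex{g(k−s) : s ∈ {4, 6, 8}, s ≤ k}:
k:     0  1  2  3  4  5  6  7  8  9 10 11
g(k):  0  0  0  0  1  1  1  1  2  2  2  2
So g(11) = 2.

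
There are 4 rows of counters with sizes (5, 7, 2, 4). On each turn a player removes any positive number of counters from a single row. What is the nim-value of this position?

4

Nim-sum: 5 ⊕ 7 ⊕ 2 ⊕ 4 = 4.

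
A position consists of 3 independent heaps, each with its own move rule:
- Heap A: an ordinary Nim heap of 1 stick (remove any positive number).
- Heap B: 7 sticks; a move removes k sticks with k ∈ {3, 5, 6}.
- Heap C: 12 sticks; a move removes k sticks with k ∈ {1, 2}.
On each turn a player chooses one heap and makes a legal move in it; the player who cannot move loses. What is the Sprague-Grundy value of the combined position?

3

Heap A is a plain Nim heap of size 1, so its Grundy value is 1.
Build the Grundy sequence for heap B with g(k) = mex{g(k−s) : s ∈ {3, 5, 6}, s ≤ k}:
g(0) = mex{} = 0
g(1) = mex{} = 0
g(2) = mex{} = 0
g(3) = mex{0} = 1
g(4) = mex{0} = 1
g(5) = mex{0} = 1
g(6) = mex{0,1} = 2
g(7) = mex{0,1} = 2
So g(7) = 2.
Grundy values for heap C (subtraction set {1, 2}):
k:     0  1  2  3  4  5  6  7  8  9 10 11 12
g(k):  0  1  2  0  1  2  0  1  2  0  1  2  0
So g(12) = 0.
By the Sprague-Grundy theorem, the Grundy value of a sum of independent games is the XOR of the component values.
Combined value = 1 XOR 2 XOR 0 = 3.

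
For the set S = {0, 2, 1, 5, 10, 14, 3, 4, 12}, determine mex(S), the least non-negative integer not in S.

6

The values 0, 1, 2, 3, 4, 5 are all present; 6 is the first non-negative integer missing from the set.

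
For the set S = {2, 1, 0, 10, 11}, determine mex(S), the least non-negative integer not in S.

3

The values 0, 1, 2 are all present; 3 is the first non-negative integer missing from the set.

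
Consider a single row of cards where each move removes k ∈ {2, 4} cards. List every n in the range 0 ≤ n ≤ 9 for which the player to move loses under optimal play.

Grundy values for subtraction set {2, 4}:
g(0) = mex{} = 0
g(1) = mex{} = 0
g(2) = mex{0} = 1
g(3) = mex{0} = 1
g(4) = mex{0,1} = 2
g(5) = mex{0,1} = 2
g(6) = mex{1,2} = 0
g(7) = mex{1,2} = 0
g(8) = mex{0,2} = 1
g(9) = mex{0,2} = 1
The P-positions (g = 0) in 0..9 are 0, 1, 6, 7.

0, 1, 6, 7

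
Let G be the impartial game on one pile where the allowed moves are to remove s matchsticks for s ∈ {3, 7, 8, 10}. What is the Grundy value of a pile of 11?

3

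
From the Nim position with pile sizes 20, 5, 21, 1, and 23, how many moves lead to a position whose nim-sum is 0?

3

Write each in binary and XOR column by column:
  10100  (20)
  00101  (5)
  10101  (21)
  00001  (1)
  10111  (23)
  -----
  10010  (18)
The overall nim-sum is X = 18. A pile of size p has a winning move iff p XOR X < p (reduce it to p XOR X).
  20: 20 XOR 18 = 6 < 20 — winning move (to 6).
  5: 5 XOR 18 = 23 ≥ 5 — no move.
  21: 21 XOR 18 = 7 < 21 — winning move (to 7).
  1: 1 XOR 18 = 19 ≥ 1 — no move.
  23: 23 XOR 18 = 5 < 23 — winning move (to 5).
That gives 3 winning moves.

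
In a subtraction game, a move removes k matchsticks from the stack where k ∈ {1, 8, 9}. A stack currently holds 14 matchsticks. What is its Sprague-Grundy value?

2

Compute g(0), g(1), … for moves {1, 8, 9}:
g(0) = mex{} = 0
g(1) = mex{0} = 1
g(2) = mex{1} = 0
g(3) = mex{0} = 1
g(4) = mex{1} = 0
g(5) = mex{0} = 1
g(6) = mex{1} = 0
g(7) = mex{0} = 1
g(8) = mex{0,1} = 2
g(9) = mex{0,1,2} = 3
g(10) = mex{0,1,3} = 2
g(11) = mex{0,1,2} = 3
g(12) = mex{0,1,3} = 2
g(13) = mex{0,1,2} = 3
g(14) = mex{0,1,3} = 2
So g(14) = 2.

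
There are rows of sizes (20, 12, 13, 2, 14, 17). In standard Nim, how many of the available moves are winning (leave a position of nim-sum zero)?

3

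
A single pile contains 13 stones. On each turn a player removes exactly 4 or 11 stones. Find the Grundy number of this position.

1

Grundy values for subtraction set {4, 11}:
k:     0  1  2  3  4  5  6  7  8  9 10 11 12 13
g(k):  0  0  0  0  1  1  1  1  0  0  0  2  1  1
So g(13) = 1.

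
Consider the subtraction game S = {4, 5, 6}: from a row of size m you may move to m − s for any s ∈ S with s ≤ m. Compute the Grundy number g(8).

2

Grundy values for subtraction set {4, 5, 6}:
k:     0  1  2  3  4  5  6  7  8
g(k):  0  0  0  0  1  1  1  1  2
So g(8) = 2.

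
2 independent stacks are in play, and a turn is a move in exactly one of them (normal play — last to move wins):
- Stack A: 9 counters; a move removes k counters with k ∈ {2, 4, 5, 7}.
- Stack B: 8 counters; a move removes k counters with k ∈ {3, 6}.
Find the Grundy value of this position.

2

Build the Grundy sequence for stack A with g(k) = mex{g(k−s) : s ∈ {2, 4, 5, 7}, s ≤ k}:
k:     0  1  2  3  4  5  6  7  8  9
g(k):  0  0  1  1  2  2  3  3  4  0
So g(9) = 0.
For stack B, compute g(0), g(1), … with moves {3, 6}:
k:     0  1  2  3  4  5  6  7  8
g(k):  0  0  0  1  1  1  2  2  2
So g(8) = 2.
By the Sprague-Grundy theorem, the Grundy value of a sum of independent games is the XOR of the component values.
Combined value = 0 XOR 2 = 2.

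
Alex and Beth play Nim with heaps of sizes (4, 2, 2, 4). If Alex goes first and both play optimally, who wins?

Nim-sum: 4 XOR 2 XOR 2 XOR 4 = 0.
The nim-sum is 0, so this is a P-position: the player to move is in a losing position under optimal play; Alex is about to move from it and so loses — Beth wins.

Beth wins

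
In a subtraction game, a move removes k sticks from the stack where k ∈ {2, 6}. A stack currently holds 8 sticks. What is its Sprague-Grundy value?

0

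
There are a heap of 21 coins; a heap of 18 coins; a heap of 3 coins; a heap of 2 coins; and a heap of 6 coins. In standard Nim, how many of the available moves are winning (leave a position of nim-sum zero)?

0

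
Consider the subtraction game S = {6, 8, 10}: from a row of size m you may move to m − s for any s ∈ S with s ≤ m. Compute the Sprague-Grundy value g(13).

2

Grundy values for subtraction set {6, 8, 10}:
k:     0  1  2  3  4  5  6  7  8  9 10 11 12 13
g(k):  0  0  0  0  0  0  1  1  1  1  1  1  2  2
So g(13) = 2.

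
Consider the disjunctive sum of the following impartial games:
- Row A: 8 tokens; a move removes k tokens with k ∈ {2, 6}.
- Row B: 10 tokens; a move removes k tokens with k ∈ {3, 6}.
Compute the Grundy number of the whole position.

For row A, compute g(0), g(1), … with moves {2, 6}:
k:     0  1  2  3  4  5  6  7  8
g(k):  0  0  1  1  0  0  1  1  0
So g(8) = 0.
Grundy values for row B (subtraction set {3, 6}):
g(0) = mex{} = 0
g(1) = mex{} = 0
g(2) = mex{} = 0
g(3) = mex{0} = 1
g(4) = mex{0} = 1
g(5) = mex{0} = 1
g(6) = mex{0,1} = 2
g(7) = mex{0,1} = 2
g(8) = mex{0,1} = 2
g(9) = mex{1,2} = 0
g(10) = mex{1,2} = 0
So g(10) = 0.
The value of a disjunctive sum is the nim-sum of the parts.
Combined value = 0 XOR 0 = 0.

0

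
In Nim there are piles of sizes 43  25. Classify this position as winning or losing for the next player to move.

Winning position

Nim-sum: 43 ^ 25 = 50.
The nim-sum is 50 ≠ 0, so this is an N-position: the player to move can win.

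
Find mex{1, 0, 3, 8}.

2

The values 0, 1 are all present; 2 is the first non-negative integer missing from the set.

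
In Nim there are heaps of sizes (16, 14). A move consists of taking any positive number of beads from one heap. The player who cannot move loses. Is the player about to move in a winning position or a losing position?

Nim-sum: 16 ^ 14 = 30.
The nim-sum is 30 ≠ 0, so this is an N-position: the player to move can win.

Winning position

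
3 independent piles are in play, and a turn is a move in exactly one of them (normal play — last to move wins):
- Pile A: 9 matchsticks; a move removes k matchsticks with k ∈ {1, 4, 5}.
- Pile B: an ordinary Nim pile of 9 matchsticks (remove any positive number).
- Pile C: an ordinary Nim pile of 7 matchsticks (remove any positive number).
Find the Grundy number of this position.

For pile A, compute g(0), g(1), … with moves {1, 4, 5}:
k:     0  1  2  3  4  5  6  7  8  9
g(k):  0  1  0  1  2  3  2  3  0  1
So g(9) = 1.
Pile B is a plain Nim pile of size 9, so its Grundy value is 9.
Pile C is a plain Nim pile of size 7, so its Grundy value is 7.
By the Sprague-Grundy theorem, the Grundy value of a sum of independent games is the XOR of the component values.
Combined value = 1 XOR 9 XOR 7 = 15.

15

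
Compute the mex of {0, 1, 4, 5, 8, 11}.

2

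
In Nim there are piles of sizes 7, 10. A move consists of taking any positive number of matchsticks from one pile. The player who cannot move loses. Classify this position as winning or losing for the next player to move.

Winning position

Nim-sum: 7 ⊕ 10 = 13.
The nim-sum is 13 ≠ 0, so this is an N-position: the player to move can win.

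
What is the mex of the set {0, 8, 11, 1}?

2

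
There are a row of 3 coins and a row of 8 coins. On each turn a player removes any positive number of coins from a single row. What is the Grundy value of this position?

11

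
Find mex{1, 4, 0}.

The values 0, 1 are all present; 2 is the first non-negative integer missing from the set.

2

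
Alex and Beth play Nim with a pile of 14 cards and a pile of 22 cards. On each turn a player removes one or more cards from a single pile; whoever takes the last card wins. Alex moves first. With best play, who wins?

Alex wins

In binary:
  01110  (14)
  10110  (22)
  -----
  11000  (24)
The nim-sum is 24 ≠ 0, so this is an N-position: the player to move can win; Alex has a winning move.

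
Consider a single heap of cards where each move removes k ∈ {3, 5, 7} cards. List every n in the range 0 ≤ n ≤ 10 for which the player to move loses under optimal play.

0, 1, 2, 10

Grundy values for subtraction set {3, 5, 7}:
g(0) = mex{} = 0
g(1) = mex{} = 0
g(2) = mex{} = 0
g(3) = mex{0} = 1
g(4) = mex{0} = 1
g(5) = mex{0} = 1
g(6) = mex{0,1} = 2
g(7) = mex{0,1} = 2
g(8) = mex{0,1} = 2
g(9) = mex{0,1,2} = 3
g(10) = mex{1,2} = 0
The P-positions (g = 0) in 0..10 are 0, 1, 2, 10.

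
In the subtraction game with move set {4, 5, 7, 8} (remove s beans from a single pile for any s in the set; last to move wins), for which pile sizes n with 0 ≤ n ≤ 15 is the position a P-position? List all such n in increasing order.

0, 1, 2, 3, 12, 13, 14, 15

Grundy values for subtraction set {4, 5, 7, 8}:
k:     0  1  2  3  4  5  6  7  8  9 10 11 12 13 14 15
g(k):  0  0  0  0  1  1  1  1  2  2  2  2  0  0  0  0
The P-positions (g = 0) in 0..15 are 0, 1, 2, 3, 12, 13, 14, 15.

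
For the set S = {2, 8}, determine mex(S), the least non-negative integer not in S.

0 is not in the set, so the mex is 0.

0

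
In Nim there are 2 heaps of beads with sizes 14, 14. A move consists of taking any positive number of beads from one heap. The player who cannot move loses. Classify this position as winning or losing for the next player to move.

Losing position

Compute the nim-sum pairwise:
14 XOR 14 = 0
The nim-sum is 0, so this is a P-position: the player to move is in a losing position under optimal play.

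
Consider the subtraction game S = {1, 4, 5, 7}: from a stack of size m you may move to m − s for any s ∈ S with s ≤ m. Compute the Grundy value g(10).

Build the Grundy sequence with g(k) = mex{g(k−s) : s ∈ {1, 4, 5, 7}, s ≤ k}:
g(0) = mex{} = 0
g(1) = mex{0} = 1
g(2) = mex{1} = 0
g(3) = mex{0} = 1
g(4) = mex{0,1} = 2
g(5) = mex{0,1,2} = 3
g(6) = mex{0,1,3} = 2
g(7) = mex{0,1,2} = 3
g(8) = mex{1,2,3} = 0
g(9) = mex{0,2,3} = 1
g(10) = mex{1,2,3} = 0
So g(10) = 0.

0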